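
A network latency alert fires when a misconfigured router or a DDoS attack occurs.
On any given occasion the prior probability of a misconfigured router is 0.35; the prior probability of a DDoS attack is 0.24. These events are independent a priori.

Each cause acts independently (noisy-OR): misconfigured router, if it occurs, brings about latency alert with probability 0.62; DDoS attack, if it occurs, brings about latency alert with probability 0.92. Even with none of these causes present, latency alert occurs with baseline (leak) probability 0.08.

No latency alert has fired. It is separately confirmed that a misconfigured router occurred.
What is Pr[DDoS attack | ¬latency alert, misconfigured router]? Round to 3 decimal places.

Under noisy-OR, P(latency alert | causes) = 1 − (1−0.08)·∏(1−qᵢ) over the active causes.
Weight on DDoS attack=true, given the evidence: 0.027968*0.24 = 0.006712
The normalizing constant is 0.3496*0.76 + 0.027968*0.24 = 0.272408
Posterior = 0.006712 / 0.272408 ≈ 0.025

Pr[DDoS attack | ¬latency alert, misconfigured router] ≈ 0.025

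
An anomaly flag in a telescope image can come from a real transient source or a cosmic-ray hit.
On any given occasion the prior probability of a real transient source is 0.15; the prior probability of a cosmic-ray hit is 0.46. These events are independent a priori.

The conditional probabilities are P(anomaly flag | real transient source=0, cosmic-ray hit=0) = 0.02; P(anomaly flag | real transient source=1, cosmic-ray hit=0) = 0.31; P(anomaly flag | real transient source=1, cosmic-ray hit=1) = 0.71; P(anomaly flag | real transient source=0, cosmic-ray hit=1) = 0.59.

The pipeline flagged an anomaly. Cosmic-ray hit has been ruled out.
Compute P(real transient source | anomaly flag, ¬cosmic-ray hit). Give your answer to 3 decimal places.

Enumerate both values of real transient source and weight by the priors:
  P(anomaly flag | ¬cosmic-ray hit) = 0.02*0.85 + 0.31*0.15
        = 0.017000 + 0.046500 = 0.063500
The terms with real transient source present sum to 0.046500, so
  P(real transient source | anomaly flag, ¬cosmic-ray hit) = 0.046500 / 0.063500 ≈ 0.732

P(real transient source | anomaly flag, ¬cosmic-ray hit) ≈ 0.732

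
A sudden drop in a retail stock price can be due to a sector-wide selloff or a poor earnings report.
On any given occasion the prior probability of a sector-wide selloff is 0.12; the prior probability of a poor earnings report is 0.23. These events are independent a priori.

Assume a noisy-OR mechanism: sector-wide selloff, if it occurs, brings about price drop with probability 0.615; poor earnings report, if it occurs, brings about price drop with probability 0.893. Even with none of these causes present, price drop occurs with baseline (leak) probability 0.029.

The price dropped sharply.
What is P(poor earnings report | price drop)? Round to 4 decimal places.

P(poor earnings report | price drop) ≈ 0.7284

Under noisy-OR, P(price drop | causes) = 1 − (1−0.029)·∏(1−qᵢ) over the active causes.
Weight on poor earnings report=true, given the evidence: 0.181371 + 0.026496 = 0.207867
Normalizer over all consistent configurations: 0.029×0.88×0.77 + 0.896103×0.88×0.23 + 0.626165×0.12×0.77 + 0.96×0.12×0.23 = 0.285375
P(poor earnings report | price drop) = 0.207867/0.285375 ≈ 0.7284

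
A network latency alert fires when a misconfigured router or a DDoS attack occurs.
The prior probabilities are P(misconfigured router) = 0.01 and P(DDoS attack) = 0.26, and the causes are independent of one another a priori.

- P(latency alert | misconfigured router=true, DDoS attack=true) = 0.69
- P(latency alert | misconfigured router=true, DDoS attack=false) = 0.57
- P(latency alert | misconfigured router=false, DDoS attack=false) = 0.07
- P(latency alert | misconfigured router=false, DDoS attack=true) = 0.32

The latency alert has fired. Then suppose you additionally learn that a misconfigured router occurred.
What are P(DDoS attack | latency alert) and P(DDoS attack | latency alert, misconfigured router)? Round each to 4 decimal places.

By total probability over the 4 (misconfigured router, DDoS attack) configurations:
  P(latency alert) = 0.07*0.99*0.74 + 0.32*0.99*0.26 + 0.57*0.01*0.74 + 0.69*0.01*0.26
        = 0.051282 + 0.082368 + 0.004218 + 0.001794 = 0.139662
Configurations with DDoS attack contribute 0.084162, so
  P(DDoS attack | latency alert) = 0.084162 / 0.139662 ≈ 0.6026

With the extra evidence:
By total probability over both values of DDoS attack:
  P(latency alert | misconfigured router) = 0.57*0.74 + 0.69*0.26
        = 0.421800 + 0.179400 = 0.601200
Configurations with DDoS attack contribute 0.179400, so
  P(DDoS attack | latency alert, misconfigured router) = 0.179400 / 0.601200 ≈ 0.2984
This is intercausal reasoning (explaining away): once misconfigured router accounts for the latency alert, DDoS attack becomes less likely.

P(DDoS attack | latency alert) ≈ 0.6026; P(DDoS attack | latency alert, misconfigured router) ≈ 0.2984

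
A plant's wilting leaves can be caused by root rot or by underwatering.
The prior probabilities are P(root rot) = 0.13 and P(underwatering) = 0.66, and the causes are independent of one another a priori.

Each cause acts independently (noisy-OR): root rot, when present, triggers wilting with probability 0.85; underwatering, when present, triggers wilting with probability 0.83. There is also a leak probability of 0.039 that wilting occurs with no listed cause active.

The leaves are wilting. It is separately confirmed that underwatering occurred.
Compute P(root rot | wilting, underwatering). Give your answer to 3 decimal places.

Under noisy-OR, P(wilting | causes) = 1 − (1−0.039)·∏(1−qᵢ) over the active causes.
P(wilting | underwatering) = 0.83663·0.87 + 0.975495·0.13 = 0.727868 + 0.126814 = 0.854682
Of this, 0.126814 comes from 0.975495·0.13 (the root rot=true cases).
Hence the posterior is 0.126814/0.854682 ≈ 0.148.

P(root rot | wilting, underwatering) ≈ 0.148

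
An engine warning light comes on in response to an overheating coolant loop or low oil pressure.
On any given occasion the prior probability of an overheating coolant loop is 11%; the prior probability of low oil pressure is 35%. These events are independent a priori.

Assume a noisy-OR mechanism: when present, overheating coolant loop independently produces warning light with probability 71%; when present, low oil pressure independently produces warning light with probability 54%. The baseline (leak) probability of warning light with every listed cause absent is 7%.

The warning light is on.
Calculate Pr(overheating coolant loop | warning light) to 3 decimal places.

Under noisy-OR, P(warning light | causes) = 1 − (1−0.07)·∏(1−qᵢ) over the active causes.
For the numerator, keep only overheating coolant loop=true terms: 0.052216 + 0.033724 = 0.085940
The normalizing constant is 0.07*0.89*0.65 + 0.5722*0.89*0.35 + 0.7303*0.11*0.65 + 0.875938*0.11*0.35 = 0.304675
Posterior = 0.085940 / 0.304675 ≈ 0.282

Pr(overheating coolant loop | warning light) ≈ 0.282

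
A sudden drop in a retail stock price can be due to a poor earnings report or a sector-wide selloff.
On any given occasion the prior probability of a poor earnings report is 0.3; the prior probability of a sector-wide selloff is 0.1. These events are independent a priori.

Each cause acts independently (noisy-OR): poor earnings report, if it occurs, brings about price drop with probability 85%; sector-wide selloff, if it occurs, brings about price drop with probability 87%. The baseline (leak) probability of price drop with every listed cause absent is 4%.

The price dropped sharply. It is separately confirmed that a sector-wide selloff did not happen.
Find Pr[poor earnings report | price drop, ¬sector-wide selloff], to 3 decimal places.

Under noisy-OR, P(price drop | causes) = 1 − (1−0.04)·∏(1−qᵢ) over the active causes.
P(price drop | ¬sector-wide selloff) = 0.04·0.7 + 0.856·0.3 = 0.028000 + 0.256800 = 0.284800
Of this, 0.256800 comes from 0.856·0.3 (the poor earnings report=true cases).
P(poor earnings report | price drop, ¬sector-wide selloff) = 0.256800 / 0.284800 ≈ 0.902

Pr[poor earnings report | price drop, ¬sector-wide selloff] ≈ 0.902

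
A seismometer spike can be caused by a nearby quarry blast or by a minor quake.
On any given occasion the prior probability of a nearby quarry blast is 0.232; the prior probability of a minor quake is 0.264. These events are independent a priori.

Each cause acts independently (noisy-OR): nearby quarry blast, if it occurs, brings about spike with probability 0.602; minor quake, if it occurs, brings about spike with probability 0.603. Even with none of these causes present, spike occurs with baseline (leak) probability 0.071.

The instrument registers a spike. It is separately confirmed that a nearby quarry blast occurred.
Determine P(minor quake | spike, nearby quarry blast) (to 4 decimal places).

Under noisy-OR, P(spike | causes) = 1 − (1−0.071)·∏(1−qᵢ) over the active causes.
P(spike | nearby quarry blast) = 0.630258*0.736 + 0.853212*0.264 = 0.463870 + 0.225248 = 0.689118
The minor quake-present share is 0.853212*0.264 = 0.225248.
P(minor quake | spike, nearby quarry blast) = 0.225248 / 0.689118 ≈ 0.3269

P(minor quake | spike, nearby quarry blast) ≈ 0.3269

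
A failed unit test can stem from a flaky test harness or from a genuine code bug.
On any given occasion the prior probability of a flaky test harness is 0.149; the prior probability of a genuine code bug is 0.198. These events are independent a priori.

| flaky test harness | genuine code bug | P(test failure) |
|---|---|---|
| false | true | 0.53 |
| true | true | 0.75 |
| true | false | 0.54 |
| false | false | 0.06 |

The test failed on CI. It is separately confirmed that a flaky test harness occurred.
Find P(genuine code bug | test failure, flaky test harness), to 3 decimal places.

P(test failure | flaky test harness) = 0.54×0.802 + 0.75×0.198 = 0.433080 + 0.148500 = 0.581580
Of this, 0.148500 comes from 0.75×0.198 (the genuine code bug=true cases).
P(genuine code bug | test failure, flaky test harness) = 0.148500 / 0.581580 ≈ 0.255

P(genuine code bug | test failure, flaky test harness) ≈ 0.255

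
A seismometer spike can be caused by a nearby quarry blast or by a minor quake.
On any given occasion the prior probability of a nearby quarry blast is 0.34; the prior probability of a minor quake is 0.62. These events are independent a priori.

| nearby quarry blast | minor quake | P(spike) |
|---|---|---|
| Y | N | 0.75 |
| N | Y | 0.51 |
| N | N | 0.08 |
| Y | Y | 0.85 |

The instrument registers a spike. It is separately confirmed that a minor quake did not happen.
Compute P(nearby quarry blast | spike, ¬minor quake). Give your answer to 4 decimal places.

P(nearby quarry blast | spike, ¬minor quake) ≈ 0.8285

Numerator (weight on configurations with nearby quarry blast): 0.75*0.34 = 0.255000
The normalizing constant is 0.08*0.66 + 0.75*0.34 = 0.307800
Posterior = 0.255000 / 0.307800 ≈ 0.8285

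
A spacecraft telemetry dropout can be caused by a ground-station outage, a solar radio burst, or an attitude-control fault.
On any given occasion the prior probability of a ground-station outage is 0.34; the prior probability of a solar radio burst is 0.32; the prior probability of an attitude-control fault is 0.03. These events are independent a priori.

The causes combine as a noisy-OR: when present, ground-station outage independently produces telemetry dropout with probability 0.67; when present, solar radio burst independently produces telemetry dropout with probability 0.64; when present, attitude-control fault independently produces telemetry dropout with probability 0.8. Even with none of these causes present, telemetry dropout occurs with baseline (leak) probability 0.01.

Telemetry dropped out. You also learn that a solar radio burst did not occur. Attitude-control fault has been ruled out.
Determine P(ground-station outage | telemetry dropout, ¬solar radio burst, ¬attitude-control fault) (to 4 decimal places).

P(ground-station outage | telemetry dropout, ¬solar radio burst, ¬attitude-control fault) ≈ 0.9720

Under noisy-OR, P(telemetry dropout | causes) = 1 − (1−0.01)·∏(1−qᵢ) over the active causes.
By total probability over both values of ground-station outage:
  P(telemetry dropout | ¬solar radio burst, ¬attitude-control fault) = 0.01·0.66 + 0.6733·0.34
        = 0.006600 + 0.228922 = 0.235522
Configurations with ground-station outage contribute 0.228922, so
  P(ground-station outage | telemetry dropout, ¬solar radio burst, ¬attitude-control fault) = 0.228922 / 0.235522 ≈ 0.9720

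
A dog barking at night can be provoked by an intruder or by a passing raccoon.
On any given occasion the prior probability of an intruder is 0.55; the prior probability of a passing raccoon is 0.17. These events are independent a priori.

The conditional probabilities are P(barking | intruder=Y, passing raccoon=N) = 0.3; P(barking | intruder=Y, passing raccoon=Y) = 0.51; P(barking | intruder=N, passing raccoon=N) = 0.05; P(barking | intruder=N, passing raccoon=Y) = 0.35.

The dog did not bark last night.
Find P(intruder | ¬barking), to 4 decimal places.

P(intruder | ¬barking) ≈ 0.4746

P(¬barking) = 0.95×0.45×0.83 + 0.65×0.45×0.17 + 0.7×0.55×0.83 + 0.49×0.55×0.17 = 0.354825 + 0.049725 + 0.319550 + 0.045815 = 0.769915
The intruder-present share is 0.319550 + 0.045815 = 0.365365.
Hence the posterior is 0.365365/0.769915 ≈ 0.4746.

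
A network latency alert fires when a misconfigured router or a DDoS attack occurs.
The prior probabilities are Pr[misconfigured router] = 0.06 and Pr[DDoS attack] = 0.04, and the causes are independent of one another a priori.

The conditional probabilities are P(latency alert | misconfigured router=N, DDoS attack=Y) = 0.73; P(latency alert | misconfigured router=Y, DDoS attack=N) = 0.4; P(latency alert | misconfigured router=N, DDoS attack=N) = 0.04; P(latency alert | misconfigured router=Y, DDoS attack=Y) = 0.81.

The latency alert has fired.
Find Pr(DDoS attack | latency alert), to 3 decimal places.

Numerator (weight on configurations with DDoS attack): 0.027448 + 0.001944 = 0.029392
The normalizing constant is 0.04×0.94×0.96 + 0.73×0.94×0.04 + 0.4×0.06×0.96 + 0.81×0.06×0.04 = 0.088528
P(DDoS attack | latency alert) = 0.029392/0.088528 ≈ 0.332

Pr(DDoS attack | latency alert) ≈ 0.332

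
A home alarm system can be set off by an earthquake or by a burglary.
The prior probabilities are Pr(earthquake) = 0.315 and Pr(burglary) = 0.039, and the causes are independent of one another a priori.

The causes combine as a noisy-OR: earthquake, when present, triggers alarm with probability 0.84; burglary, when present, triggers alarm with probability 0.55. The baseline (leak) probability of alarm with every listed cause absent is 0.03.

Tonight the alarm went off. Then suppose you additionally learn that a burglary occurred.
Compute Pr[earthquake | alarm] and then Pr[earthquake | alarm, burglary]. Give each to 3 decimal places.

Under noisy-OR, P(alarm | causes) = 1 − (1−0.03)·∏(1−qᵢ) over the active causes.
Sum P(alarm|·) weighted by the priors over the 4 (earthquake, burglary) configurations:
  P(alarm) = 0.03×0.685×0.961 + 0.5635×0.685×0.039 + 0.8448×0.315×0.961 + 0.93016×0.315×0.039
        = 0.019749 + 0.015054 + 0.255734 + 0.011427 = 0.301964
Configurations with earthquake contribute 0.267161, so
  P(earthquake | alarm) = 0.267161 / 0.301964 ≈ 0.885

Now also conditioning on burglary=true:
Enumerate both values of earthquake and weight by the priors:
  P(alarm | burglary) = 0.5635·0.685 + 0.93016·0.315
        = 0.385998 + 0.293000 = 0.678998
Keeping only the earthquake-present terms gives 0.293000, so
  P(earthquake | alarm, burglary) = 0.293000 / 0.678998 ≈ 0.432
— burglary explains away the evidence for earthquake.

Pr[earthquake | alarm] ≈ 0.885; Pr[earthquake | alarm, burglary] ≈ 0.432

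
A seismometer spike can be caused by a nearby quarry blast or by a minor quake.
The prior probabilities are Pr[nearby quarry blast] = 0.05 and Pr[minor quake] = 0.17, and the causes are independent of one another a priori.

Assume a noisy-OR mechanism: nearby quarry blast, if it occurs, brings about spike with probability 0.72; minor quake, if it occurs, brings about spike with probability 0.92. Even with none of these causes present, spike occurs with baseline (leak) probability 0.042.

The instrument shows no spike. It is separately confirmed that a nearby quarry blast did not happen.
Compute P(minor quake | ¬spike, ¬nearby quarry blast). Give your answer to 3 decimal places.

Under noisy-OR, P(spike | causes) = 1 − (1−0.042)·∏(1−qᵢ) over the active causes.
For the numerator, keep only minor quake=true terms: 0.07664*0.17 = 0.013029
Denominator P(¬spike | ¬nearby quarry blast): 0.958*0.83 + 0.07664*0.17 = 0.808169
Posterior = 0.013029 / 0.808169 ≈ 0.016

P(minor quake | ¬spike, ¬nearby quarry blast) ≈ 0.016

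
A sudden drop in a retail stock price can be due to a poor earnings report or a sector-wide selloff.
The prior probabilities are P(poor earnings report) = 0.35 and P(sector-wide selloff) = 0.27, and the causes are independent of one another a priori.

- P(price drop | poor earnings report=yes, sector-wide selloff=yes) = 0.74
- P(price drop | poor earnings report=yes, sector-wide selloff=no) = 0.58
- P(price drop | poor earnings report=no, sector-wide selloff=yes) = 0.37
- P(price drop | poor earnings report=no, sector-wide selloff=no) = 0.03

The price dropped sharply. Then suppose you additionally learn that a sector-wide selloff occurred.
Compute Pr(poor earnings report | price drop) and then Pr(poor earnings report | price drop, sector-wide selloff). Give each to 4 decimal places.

Weight on poor earnings report=true, given the evidence: 0.148190 + 0.069930 = 0.218120
The normalizing constant is 0.03·0.65·0.73 + 0.37·0.65·0.27 + 0.58·0.35·0.73 + 0.74·0.35·0.27 = 0.297290
P(poor earnings report | price drop) = 0.218120/0.297290 ≈ 0.7337

Now also conditioning on sector-wide selloff=true:
Weight on poor earnings report=true, given the evidence: 0.74×0.35 = 0.259000
Normalizer over all consistent configurations: 0.37×0.65 + 0.74×0.35 = 0.499500
Posterior = 0.259000 / 0.499500 ≈ 0.5185
The drop from 0.7337 to 0.5185 is the explaining-away (discounting) effect.

Pr(poor earnings report | price drop) ≈ 0.7337; Pr(poor earnings report | price drop, sector-wide selloff) ≈ 0.5185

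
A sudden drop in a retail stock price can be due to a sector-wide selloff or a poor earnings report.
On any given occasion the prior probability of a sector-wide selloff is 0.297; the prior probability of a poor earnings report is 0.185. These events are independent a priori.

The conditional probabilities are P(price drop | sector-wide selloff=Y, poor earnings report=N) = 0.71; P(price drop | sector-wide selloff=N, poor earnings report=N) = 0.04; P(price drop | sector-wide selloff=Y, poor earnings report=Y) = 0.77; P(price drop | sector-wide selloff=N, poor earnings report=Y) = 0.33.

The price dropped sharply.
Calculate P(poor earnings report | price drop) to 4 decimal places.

P(poor earnings report | price drop) ≈ 0.3044

Weight on poor earnings report=true, given the evidence: 0.042918 + 0.042308 = 0.085226
The normalizing constant is 0.04*0.703*0.815 + 0.33*0.703*0.185 + 0.71*0.297*0.815 + 0.77*0.297*0.185 = 0.280003
P(poor earnings report | price drop) = 0.085226/0.280003 ≈ 0.3044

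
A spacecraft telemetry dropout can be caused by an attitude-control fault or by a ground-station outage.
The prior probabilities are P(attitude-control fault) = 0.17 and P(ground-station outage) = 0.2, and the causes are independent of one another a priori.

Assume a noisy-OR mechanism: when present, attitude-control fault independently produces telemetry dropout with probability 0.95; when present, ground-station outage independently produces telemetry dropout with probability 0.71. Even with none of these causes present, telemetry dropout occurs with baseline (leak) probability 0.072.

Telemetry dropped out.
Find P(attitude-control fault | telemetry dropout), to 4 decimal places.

Under noisy-OR, P(telemetry dropout | causes) = 1 − (1−0.072)·∏(1−qᵢ) over the active causes.
P(telemetry dropout) = 0.072*0.83*0.8 + 0.73088*0.83*0.2 + 0.9536*0.17*0.8 + 0.986544*0.17*0.2 = 0.047808 + 0.121326 + 0.129690 + 0.033542 = 0.332366
Of this, 0.163232 comes from 0.129690 + 0.033542 (the attitude-control fault=true cases).
P(attitude-control fault | telemetry dropout) = 0.163232 / 0.332366 ≈ 0.4911

P(attitude-control fault | telemetry dropout) ≈ 0.4911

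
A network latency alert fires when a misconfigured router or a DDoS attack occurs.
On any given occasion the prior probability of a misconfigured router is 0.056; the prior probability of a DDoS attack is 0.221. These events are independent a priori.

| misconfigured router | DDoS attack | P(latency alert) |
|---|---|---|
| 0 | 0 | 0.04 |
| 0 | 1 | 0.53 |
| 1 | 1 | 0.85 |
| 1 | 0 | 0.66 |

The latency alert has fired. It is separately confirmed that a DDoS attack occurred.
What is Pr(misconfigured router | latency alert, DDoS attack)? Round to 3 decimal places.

P(latency alert | DDoS attack) = 0.53*0.944 + 0.85*0.056 = 0.500320 + 0.047600 = 0.547920
Restricting to configurations with misconfigured router present: 0.85*0.056 = 0.047600.
Hence the posterior is 0.047600/0.547920 ≈ 0.087.

Pr(misconfigured router | latency alert, DDoS attack) ≈ 0.087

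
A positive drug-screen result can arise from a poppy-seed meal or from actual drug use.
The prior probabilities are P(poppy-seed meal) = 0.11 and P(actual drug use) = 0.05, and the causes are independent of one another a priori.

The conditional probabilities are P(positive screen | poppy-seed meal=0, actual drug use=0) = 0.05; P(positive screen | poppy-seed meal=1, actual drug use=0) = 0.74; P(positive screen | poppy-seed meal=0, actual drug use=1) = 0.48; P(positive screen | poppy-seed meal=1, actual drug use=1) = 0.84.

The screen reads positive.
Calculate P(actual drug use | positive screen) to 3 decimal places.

P(positive screen) = 0.05*0.89*0.95 + 0.48*0.89*0.05 + 0.74*0.11*0.95 + 0.84*0.11*0.05 = 0.042275 + 0.021360 + 0.077330 + 0.004620 = 0.145585
Of this, 0.025980 comes from 0.021360 + 0.004620 (the actual drug use=true cases).
P(actual drug use | positive screen) = 0.025980 / 0.145585 ≈ 0.178

P(actual drug use | positive screen) ≈ 0.178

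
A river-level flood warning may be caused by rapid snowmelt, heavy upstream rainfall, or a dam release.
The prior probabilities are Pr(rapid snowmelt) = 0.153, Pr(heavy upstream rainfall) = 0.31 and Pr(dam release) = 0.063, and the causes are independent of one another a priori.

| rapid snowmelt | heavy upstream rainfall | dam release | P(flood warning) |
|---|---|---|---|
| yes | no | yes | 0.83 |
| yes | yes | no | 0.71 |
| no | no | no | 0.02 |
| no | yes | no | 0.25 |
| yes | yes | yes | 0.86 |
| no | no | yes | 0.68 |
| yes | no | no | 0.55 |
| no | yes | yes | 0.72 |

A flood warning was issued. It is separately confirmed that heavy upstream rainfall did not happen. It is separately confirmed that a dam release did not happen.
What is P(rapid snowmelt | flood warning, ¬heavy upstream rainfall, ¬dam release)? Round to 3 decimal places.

P(flood warning | ¬heavy upstream rainfall, ¬dam release) = 0.02×0.847 + 0.55×0.153 = 0.016940 + 0.084150 = 0.101090
Of this, 0.084150 comes from 0.55×0.153 (the rapid snowmelt=true cases).
Hence the posterior is 0.084150/0.101090 ≈ 0.832.

P(rapid snowmelt | flood warning, ¬heavy upstream rainfall, ¬dam release) ≈ 0.832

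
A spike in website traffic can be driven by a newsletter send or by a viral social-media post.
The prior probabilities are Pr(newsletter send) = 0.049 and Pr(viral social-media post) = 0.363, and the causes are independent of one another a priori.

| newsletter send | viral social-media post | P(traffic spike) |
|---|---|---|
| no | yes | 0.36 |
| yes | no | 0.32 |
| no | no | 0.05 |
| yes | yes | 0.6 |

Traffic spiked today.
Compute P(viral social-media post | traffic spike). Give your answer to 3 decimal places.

For the numerator, keep only viral social-media post=true terms: 0.124277 + 0.010672 = 0.134949
Denominator P(traffic spike): 0.05×0.951×0.637 + 0.36×0.951×0.363 + 0.32×0.049×0.637 + 0.6×0.049×0.363 = 0.175226
P(viral social-media post | traffic spike) = 0.134949/0.175226 ≈ 0.770

P(viral social-media post | traffic spike) ≈ 0.770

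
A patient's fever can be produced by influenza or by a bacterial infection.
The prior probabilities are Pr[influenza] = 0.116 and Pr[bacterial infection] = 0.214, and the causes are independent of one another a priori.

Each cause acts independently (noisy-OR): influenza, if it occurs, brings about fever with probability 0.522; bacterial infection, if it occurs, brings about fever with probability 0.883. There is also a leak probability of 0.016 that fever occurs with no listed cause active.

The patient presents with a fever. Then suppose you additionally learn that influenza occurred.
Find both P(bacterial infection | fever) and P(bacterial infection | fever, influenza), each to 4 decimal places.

Under noisy-OR, P(fever | causes) = 1 − (1−0.016)·∏(1−qᵢ) over the active causes.
Enumerate the 4 (influenza, bacterial infection) configurations and weight by the priors:
  P(fever) = 0.016*0.884*0.786 + 0.884872*0.884*0.214 + 0.529648*0.116*0.786 + 0.944969*0.116*0.214
        = 0.011117 + 0.167397 + 0.048291 + 0.023458 = 0.250263
Configurations with bacterial infection contribute 0.190855, so
  P(bacterial infection | fever) = 0.190855 / 0.250263 ≈ 0.7626

With the extra evidence:
For the numerator, keep only bacterial infection=true terms: 0.944969×0.214 = 0.202223
The normalizing constant is 0.529648×0.786 + 0.944969×0.214 = 0.618526
Posterior = 0.202223 / 0.618526 ≈ 0.3269

P(bacterial infection | fever) ≈ 0.7626; P(bacterial infection | fever, influenza) ≈ 0.3269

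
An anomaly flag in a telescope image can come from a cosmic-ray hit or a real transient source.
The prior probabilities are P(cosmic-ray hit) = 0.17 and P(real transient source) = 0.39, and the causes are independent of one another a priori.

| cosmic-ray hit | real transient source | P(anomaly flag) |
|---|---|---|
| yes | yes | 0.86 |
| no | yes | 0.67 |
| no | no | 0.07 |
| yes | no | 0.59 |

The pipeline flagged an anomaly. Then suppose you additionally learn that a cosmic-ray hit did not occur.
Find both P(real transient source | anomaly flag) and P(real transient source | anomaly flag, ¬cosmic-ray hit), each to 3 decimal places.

P(real transient source | anomaly flag) ≈ 0.739; P(real transient source | anomaly flag, ¬cosmic-ray hit) ≈ 0.860

P(anomaly flag) = 0.07×0.83×0.61 + 0.67×0.83×0.39 + 0.59×0.17×0.61 + 0.86×0.17×0.39 = 0.035441 + 0.216879 + 0.061183 + 0.057018 = 0.370521
Of this, 0.273897 comes from 0.216879 + 0.057018 (the real transient source=true cases).
So P(real transient source | anomaly flag) = 0.273897/0.370521 ≈ 0.739.

With the extra evidence:
Numerator (weight on configurations with real transient source): 0.67*0.39 = 0.261300
Normalizer over all consistent configurations: 0.07*0.61 + 0.67*0.39 = 0.304000
Posterior = 0.261300 / 0.304000 ≈ 0.860
Ruling out cosmic-ray hit raises the posterior on real transient source — the flip side of explaining away.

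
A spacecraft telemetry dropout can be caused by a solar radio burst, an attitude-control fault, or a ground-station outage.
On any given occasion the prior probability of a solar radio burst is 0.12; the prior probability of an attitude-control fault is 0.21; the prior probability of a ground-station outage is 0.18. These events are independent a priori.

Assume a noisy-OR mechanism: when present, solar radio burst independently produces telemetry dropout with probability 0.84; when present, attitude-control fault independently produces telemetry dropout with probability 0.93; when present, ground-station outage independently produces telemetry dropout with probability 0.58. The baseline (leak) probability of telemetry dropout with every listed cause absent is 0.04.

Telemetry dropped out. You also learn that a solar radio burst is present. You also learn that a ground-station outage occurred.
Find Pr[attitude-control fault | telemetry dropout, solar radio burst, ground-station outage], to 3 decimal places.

Under noisy-OR, P(telemetry dropout | causes) = 1 − (1−0.04)·∏(1−qᵢ) over the active causes.
P(telemetry dropout | solar radio burst, ground-station outage) = 0.935488·0.79 + 0.995484·0.21 = 0.739036 + 0.209052 = 0.948088
Of this, 0.209052 comes from 0.995484·0.21 (the attitude-control fault=true cases).
P(attitude-control fault | telemetry dropout, solar radio burst, ground-station outage) = 0.209052 / 0.948088 ≈ 0.220

Pr[attitude-control fault | telemetry dropout, solar radio burst, ground-station outage] ≈ 0.220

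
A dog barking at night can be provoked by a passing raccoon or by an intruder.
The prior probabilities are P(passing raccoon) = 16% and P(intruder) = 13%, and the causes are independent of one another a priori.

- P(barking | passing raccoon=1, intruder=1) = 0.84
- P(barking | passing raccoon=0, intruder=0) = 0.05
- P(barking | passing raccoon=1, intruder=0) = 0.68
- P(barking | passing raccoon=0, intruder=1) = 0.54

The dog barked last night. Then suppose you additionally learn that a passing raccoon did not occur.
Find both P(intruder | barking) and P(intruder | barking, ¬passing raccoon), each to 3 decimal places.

P(barking) = 0.05×0.84×0.87 + 0.54×0.84×0.13 + 0.68×0.16×0.87 + 0.84×0.16×0.13 = 0.036540 + 0.058968 + 0.094656 + 0.017472 = 0.207636
Of this, 0.076440 comes from 0.058968 + 0.017472 (the intruder=true cases).
So P(intruder | barking) = 0.076440/0.207636 ≈ 0.368.

With the extra evidence:
For the numerator, keep only intruder=true terms: 0.54*0.13 = 0.070200
Denominator P(barking | ¬passing raccoon): 0.05*0.87 + 0.54*0.13 = 0.113700
Posterior = 0.070200 / 0.113700 ≈ 0.617
Ruling out passing raccoon raises the posterior on intruder — the flip side of explaining away.

P(intruder | barking) ≈ 0.368; P(intruder | barking, ¬passing raccoon) ≈ 0.617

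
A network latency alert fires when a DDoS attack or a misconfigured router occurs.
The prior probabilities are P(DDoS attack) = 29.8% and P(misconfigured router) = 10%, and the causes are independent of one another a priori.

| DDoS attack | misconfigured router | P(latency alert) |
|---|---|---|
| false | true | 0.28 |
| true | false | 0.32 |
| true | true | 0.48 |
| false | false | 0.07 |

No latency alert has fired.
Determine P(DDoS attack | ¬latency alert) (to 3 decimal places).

P(¬latency alert) = 0.93·0.702·0.9 + 0.72·0.702·0.1 + 0.68·0.298·0.9 + 0.52·0.298·0.1 = 0.587574 + 0.050544 + 0.182376 + 0.015496 = 0.835990
The DDoS attack-present share is 0.182376 + 0.015496 = 0.197872.
P(DDoS attack | ¬latency alert) = 0.197872 / 0.835990 ≈ 0.237

P(DDoS attack | ¬latency alert) ≈ 0.237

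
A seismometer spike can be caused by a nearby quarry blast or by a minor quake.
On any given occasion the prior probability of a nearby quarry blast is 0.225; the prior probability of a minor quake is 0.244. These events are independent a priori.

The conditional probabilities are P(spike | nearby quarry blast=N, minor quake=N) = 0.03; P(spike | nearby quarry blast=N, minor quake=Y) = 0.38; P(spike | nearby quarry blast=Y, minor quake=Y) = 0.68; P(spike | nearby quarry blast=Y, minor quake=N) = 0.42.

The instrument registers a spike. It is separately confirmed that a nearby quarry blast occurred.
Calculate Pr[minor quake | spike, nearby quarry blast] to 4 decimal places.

Pr[minor quake | spike, nearby quarry blast] ≈ 0.3432

P(spike | nearby quarry blast) = 0.42×0.756 + 0.68×0.244 = 0.317520 + 0.165920 = 0.483440
Of this, 0.165920 comes from 0.68×0.244 (the minor quake=true cases).
Hence the posterior is 0.165920/0.483440 ≈ 0.3432.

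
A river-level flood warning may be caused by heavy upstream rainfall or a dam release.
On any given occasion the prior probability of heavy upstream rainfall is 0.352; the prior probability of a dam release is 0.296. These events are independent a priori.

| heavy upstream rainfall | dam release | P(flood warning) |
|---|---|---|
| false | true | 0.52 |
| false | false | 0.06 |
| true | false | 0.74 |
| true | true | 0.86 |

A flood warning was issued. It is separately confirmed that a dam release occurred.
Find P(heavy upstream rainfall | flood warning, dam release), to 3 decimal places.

P(heavy upstream rainfall | flood warning, dam release) ≈ 0.473

P(flood warning | dam release) = 0.52·0.648 + 0.86·0.352 = 0.336960 + 0.302720 = 0.639680
The heavy upstream rainfall-present share is 0.86·0.352 = 0.302720.
P(heavy upstream rainfall | flood warning, dam release) = 0.302720 / 0.639680 ≈ 0.473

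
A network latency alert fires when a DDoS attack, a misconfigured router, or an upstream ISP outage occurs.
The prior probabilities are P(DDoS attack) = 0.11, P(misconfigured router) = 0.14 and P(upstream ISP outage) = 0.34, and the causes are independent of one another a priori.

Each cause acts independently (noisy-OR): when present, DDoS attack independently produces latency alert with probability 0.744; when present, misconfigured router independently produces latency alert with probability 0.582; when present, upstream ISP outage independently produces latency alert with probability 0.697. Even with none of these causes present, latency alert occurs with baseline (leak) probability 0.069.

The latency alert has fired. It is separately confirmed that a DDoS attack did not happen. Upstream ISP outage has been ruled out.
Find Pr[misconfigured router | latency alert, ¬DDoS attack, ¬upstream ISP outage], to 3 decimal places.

Pr[misconfigured router | latency alert, ¬DDoS attack, ¬upstream ISP outage] ≈ 0.590

Under noisy-OR, P(latency alert | causes) = 1 − (1−0.069)·∏(1−qᵢ) over the active causes.
Enumerate both values of misconfigured router and weight by the priors:
  P(latency alert | ¬DDoS attack, ¬upstream ISP outage) = 0.069·0.86 + 0.610842·0.14
        = 0.059340 + 0.085518 = 0.144858
The terms with misconfigured router present sum to 0.085518, so
  P(misconfigured router | latency alert, ¬DDoS attack, ¬upstream ISP outage) = 0.085518 / 0.144858 ≈ 0.590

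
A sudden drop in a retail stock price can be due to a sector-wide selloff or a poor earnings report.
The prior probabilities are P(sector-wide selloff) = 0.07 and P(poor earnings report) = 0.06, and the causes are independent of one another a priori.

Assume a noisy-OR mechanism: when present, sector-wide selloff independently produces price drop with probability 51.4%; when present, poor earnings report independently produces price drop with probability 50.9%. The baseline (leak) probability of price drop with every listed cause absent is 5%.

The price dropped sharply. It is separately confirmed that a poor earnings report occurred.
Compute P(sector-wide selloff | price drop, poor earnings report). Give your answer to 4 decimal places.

P(sector-wide selloff | price drop, poor earnings report) ≈ 0.0984

Under noisy-OR, P(price drop | causes) = 1 − (1−0.05)·∏(1−qᵢ) over the active causes.
Numerator (weight on configurations with sector-wide selloff): 0.773305*0.07 = 0.054131
The normalizing constant is 0.53355*0.93 + 0.773305*0.07 = 0.550333
Posterior = 0.054131 / 0.550333 ≈ 0.0984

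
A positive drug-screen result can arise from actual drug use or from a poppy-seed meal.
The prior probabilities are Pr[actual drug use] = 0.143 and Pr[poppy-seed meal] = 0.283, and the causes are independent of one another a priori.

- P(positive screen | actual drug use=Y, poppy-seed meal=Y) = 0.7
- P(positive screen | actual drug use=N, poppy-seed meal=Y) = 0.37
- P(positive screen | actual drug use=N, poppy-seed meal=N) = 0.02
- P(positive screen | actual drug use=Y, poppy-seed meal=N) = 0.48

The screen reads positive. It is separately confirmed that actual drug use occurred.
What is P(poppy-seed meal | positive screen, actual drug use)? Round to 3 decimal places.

P(poppy-seed meal | positive screen, actual drug use) ≈ 0.365

P(positive screen | actual drug use) = 0.48·0.717 + 0.7·0.283 = 0.344160 + 0.198100 = 0.542260
The poppy-seed meal-present share is 0.7·0.283 = 0.198100.
Hence the posterior is 0.198100/0.542260 ≈ 0.365.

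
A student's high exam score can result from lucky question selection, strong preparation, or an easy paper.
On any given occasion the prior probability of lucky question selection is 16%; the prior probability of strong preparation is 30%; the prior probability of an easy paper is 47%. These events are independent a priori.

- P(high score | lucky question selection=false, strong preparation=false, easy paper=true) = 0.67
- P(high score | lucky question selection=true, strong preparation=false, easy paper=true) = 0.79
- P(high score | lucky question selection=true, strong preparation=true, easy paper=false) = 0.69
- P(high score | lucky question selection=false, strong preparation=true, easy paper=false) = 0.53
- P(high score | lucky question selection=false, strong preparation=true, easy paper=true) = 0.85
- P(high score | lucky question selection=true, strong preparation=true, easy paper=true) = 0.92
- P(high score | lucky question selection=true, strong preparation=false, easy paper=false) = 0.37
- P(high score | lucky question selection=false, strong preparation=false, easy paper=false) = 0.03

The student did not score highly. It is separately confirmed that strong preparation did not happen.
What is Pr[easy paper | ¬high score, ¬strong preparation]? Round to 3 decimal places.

Pr[easy paper | ¬high score, ¬strong preparation] ≈ 0.231

For the numerator, keep only easy paper=true terms: 0.130284 + 0.015792 = 0.146076
Denominator P(¬high score | ¬strong preparation): 0.97*0.84*0.53 + 0.33*0.84*0.47 + 0.63*0.16*0.53 + 0.21*0.16*0.47 = 0.631344
Posterior = 0.146076 / 0.631344 ≈ 0.231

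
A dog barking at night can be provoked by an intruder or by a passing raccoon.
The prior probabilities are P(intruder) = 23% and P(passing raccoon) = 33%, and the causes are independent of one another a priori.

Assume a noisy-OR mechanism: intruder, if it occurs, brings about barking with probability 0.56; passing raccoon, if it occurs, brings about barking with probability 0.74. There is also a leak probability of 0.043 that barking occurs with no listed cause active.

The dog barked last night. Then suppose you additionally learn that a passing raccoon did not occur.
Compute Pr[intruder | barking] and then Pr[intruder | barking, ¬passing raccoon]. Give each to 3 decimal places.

Under noisy-OR, P(barking | causes) = 1 − (1−0.043)·∏(1−qᵢ) over the active causes.
Numerator (weight on configurations with intruder): 0.089212 + 0.067590 = 0.156802
The normalizing constant is 0.043×0.77×0.67 + 0.75118×0.77×0.33 + 0.57892×0.23×0.67 + 0.890519×0.23×0.33 = 0.369861
Posterior = 0.156802 / 0.369861 ≈ 0.424

Now condition on the additional information:
Numerator (weight on configurations with intruder): 0.57892*0.23 = 0.133152
Denominator P(barking | ¬passing raccoon): 0.043*0.77 + 0.57892*0.23 = 0.166262
Posterior = 0.133152 / 0.166262 ≈ 0.801

Pr[intruder | barking] ≈ 0.424; Pr[intruder | barking, ¬passing raccoon] ≈ 0.801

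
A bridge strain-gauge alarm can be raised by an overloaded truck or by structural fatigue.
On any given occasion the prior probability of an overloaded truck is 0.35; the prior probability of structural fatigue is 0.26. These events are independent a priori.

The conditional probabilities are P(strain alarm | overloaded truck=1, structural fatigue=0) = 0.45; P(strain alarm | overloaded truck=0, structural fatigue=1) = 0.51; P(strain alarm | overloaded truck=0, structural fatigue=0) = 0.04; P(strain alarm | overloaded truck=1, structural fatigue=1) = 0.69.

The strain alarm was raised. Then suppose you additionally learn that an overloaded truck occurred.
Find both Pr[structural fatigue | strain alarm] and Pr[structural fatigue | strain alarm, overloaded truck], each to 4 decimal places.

By total probability over the 4 (overloaded truck, structural fatigue) configurations:
  P(strain alarm) = 0.04*0.65*0.74 + 0.51*0.65*0.26 + 0.45*0.35*0.74 + 0.69*0.35*0.26
        = 0.019240 + 0.086190 + 0.116550 + 0.062790 = 0.284770
Keeping only the structural fatigue-present terms gives 0.148980, so
  P(structural fatigue | strain alarm) = 0.148980 / 0.284770 ≈ 0.5232

Now condition on the additional information:
P(strain alarm | overloaded truck) = 0.45*0.74 + 0.69*0.26 = 0.333000 + 0.179400 = 0.512400
The structural fatigue-present share is 0.69*0.26 = 0.179400.
P(structural fatigue | strain alarm, overloaded truck) = 0.179400 / 0.512400 ≈ 0.3501
Conditioning on overloaded truck lowers the posterior on structural fatigue: the classic explaining-away effect in a common-effect structure.

Pr[structural fatigue | strain alarm] ≈ 0.5232; Pr[structural fatigue | strain alarm, overloaded truck] ≈ 0.3501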